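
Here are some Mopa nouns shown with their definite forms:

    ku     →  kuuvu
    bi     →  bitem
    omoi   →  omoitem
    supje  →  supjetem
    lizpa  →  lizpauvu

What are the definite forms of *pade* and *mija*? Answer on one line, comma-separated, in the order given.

The suffix is conditioned by the last vowel: -tem when the last vowel of the stem is a front vowel (*bi*, *omoi*, *supje*); -uvu when the last vowel of the stem is a back vowel (*ku*, *lizpa*).
Since the last vowel of *pade* is /e/ (a front vowel), it takes -tem, giving *padetem*.
*mija* — last vowel /a/ (a back vowel) → -uvu → *mijauvu*.

padetem, mijauvu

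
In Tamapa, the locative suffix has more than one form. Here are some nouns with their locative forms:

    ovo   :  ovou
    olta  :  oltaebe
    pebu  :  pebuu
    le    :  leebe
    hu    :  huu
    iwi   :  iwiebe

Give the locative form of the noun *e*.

Looking at the last vowel of each stem: -u when the last vowel of the stem is a rounded vowel (*ovo*, *pebu*, *hu*); -ebe when the last vowel of the stem is an unrounded vowel (*olta*, *le*, *iwi*).
*e*: last vowel = /e/, an unrounded vowel → -ebe → *eebe*.

eebe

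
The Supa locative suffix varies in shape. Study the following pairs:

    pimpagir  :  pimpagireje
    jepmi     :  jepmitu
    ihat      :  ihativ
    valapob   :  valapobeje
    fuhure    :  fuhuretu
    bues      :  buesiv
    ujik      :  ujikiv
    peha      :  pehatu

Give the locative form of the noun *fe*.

The suffix is conditioned by the final sound: -iv when the stem ends in a voiceless consonant (*ihat*, *bues*, *ujik*); -eje when the stem ends in a voiced consonant (*pimpagir*, *valapob*); -tu when the stem ends in a vowel (*jepmi*, *fuhure*, *peha*).
*fe* — final sound /e/ (a vowel) → -tu → *fetu*.

fetu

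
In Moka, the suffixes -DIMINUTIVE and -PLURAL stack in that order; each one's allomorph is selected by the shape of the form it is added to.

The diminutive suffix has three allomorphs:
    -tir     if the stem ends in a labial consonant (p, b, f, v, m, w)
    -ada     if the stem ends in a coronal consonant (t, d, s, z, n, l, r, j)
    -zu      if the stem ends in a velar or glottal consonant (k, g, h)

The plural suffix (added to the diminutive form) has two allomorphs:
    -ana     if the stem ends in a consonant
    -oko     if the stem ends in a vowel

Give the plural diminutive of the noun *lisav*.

Since the final consonant of *lisav* is /v/ (labial), it takes -tir, giving *lisavtir*.
Since the final sound of the diminutive form *lisavtir* is /r/ (a consonant), it takes -ana, giving *lisavtirana*.

lisavtirana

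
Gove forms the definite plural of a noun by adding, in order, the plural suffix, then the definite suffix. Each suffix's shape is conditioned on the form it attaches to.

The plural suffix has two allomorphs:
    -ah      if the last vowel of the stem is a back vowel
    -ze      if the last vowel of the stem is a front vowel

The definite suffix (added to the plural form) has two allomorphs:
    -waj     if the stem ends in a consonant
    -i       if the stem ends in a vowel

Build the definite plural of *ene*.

Since the last vowel of *ene* is /e/ (a front vowel), it takes -ze, giving *eneze*.
Since the final sound of the plural form *eneze* is /e/ (a vowel), it takes -i, giving *enezei*.

enezei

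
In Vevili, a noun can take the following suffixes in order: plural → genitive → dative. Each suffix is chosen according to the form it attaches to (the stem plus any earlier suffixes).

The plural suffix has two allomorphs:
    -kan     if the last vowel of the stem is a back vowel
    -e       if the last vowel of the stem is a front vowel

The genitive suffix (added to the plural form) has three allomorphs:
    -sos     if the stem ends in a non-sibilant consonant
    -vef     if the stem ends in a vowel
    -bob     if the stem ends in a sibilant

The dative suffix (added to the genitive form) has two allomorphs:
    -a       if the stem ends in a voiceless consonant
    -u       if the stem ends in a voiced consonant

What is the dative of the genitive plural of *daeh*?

daehevefa

*daeh*: last vowel = /e/, a front vowel → -e → *daehe*.
The final sound of the plural form *daehe* is /e/, which is a vowel, so the genitive suffix is -vef, giving *daehevef*.
The final consonant of the genitive form *daehevef* is /f/, which is voiceless, so the dative suffix is -a, giving *daehevefa*.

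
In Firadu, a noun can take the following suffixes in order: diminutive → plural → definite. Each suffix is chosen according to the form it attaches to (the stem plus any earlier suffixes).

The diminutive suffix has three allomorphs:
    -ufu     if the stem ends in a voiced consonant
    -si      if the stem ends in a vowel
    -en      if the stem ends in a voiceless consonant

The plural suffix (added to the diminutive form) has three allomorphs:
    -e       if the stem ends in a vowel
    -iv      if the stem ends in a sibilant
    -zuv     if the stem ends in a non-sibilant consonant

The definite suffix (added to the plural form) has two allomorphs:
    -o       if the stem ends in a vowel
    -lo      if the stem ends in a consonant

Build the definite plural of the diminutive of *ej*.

ejufueo

Since the final sound of *ej* is /j/ (a voiced consonant), it takes -ufu, giving *ejufu*.
The diminutive form *ejufu*: final sound = /u/, a vowel → -e → *ejufue*.
Since the final sound of the plural form *ejufue* is /e/ (a vowel), it takes -o, giving *ejufueo*.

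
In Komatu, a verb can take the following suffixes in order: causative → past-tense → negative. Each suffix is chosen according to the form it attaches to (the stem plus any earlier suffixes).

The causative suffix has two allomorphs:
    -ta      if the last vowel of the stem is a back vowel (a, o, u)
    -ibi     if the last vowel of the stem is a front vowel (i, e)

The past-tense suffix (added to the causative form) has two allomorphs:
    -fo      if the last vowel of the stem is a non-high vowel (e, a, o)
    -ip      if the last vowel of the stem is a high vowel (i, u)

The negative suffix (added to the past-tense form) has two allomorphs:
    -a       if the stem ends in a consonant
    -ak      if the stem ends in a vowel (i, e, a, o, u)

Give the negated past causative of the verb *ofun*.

ofuntafoak

*ofun* — last vowel /u/ (a back vowel) → -ta → *ofunta*.
Since the last vowel of the causative form *ofunta* is /a/ (a non-high vowel), it takes -fo, giving *ofuntafo*.
The past-tense form *ofuntafo* — final sound /o/ (a vowel) → -ak → *ofuntafoak*.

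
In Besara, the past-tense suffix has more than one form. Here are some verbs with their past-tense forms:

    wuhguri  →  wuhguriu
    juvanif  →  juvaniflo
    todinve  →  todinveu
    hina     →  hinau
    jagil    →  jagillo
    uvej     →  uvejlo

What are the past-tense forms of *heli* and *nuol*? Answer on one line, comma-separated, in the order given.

The pattern is consonant vs. vowel: -lo when the stem ends in a consonant (*juvanif*, *jagil*, *uvej*); -u when the stem ends in a vowel (*wuhguri*, *todinve*, *hina*).
Since the final sound of *heli* is /i/ (a vowel), it takes -u, giving *heliu*.
Since the final sound of *nuol* is /l/ (a consonant), it takes -lo, giving *nuollo*.

heliu, nuollo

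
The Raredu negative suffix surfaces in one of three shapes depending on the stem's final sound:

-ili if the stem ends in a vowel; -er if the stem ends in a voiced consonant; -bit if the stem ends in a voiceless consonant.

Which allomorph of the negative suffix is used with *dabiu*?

-ili

*dabiu*: final sound = /u/, a vowel → -ili.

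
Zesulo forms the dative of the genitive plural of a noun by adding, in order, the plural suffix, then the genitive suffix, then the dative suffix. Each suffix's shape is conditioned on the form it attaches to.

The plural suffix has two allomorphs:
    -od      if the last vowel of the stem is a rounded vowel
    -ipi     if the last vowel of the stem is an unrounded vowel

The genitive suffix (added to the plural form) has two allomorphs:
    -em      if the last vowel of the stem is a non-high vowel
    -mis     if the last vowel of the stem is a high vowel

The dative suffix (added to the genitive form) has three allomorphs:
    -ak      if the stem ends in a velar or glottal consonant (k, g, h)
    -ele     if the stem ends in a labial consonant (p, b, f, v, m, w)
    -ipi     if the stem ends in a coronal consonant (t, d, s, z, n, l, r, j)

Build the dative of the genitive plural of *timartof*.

timartofodemele

The last vowel of *timartof* is /o/, which is a rounded vowel, so the plural suffix is -od, giving *timartofod*.
The plural form *timartofod* — last vowel /o/ (a non-high vowel) → -em → *timartofodem*.
The genitive form *timartofodem*: final consonant = /m/, labial → -ele → *timartofodemele*.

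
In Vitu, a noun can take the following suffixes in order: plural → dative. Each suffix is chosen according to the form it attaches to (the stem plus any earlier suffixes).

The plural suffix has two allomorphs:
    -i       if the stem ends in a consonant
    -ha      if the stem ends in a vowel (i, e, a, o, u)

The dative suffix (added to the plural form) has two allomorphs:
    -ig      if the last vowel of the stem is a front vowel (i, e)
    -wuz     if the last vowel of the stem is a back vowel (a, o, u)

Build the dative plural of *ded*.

*ded* — final sound /d/ (a consonant) → -i → *dedi*.
The plural form *dedi* — last vowel /i/ (a front vowel) → -ig → *dediig*.

dediig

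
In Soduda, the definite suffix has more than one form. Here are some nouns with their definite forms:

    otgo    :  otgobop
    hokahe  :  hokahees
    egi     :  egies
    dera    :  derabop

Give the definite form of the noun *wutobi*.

wutobies

The pattern is front/back vowel harmony: -es when the last vowel of the stem is a front vowel (*hokahe*, *egi*); -bop when the last vowel of the stem is a back vowel (*otgo*, *dera*).
Since the last vowel of *wutobi* is /i/ (a front vowel), it takes -es, giving *wutobies*.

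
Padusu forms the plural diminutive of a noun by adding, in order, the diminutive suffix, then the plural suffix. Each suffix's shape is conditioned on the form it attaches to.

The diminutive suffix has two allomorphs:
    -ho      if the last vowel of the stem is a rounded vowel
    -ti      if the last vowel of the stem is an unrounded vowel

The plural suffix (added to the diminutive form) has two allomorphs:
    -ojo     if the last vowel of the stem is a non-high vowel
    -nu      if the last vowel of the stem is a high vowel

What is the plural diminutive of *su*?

Since the last vowel of *su* is /u/ (a rounded vowel), it takes -ho, giving *suho*.
The last vowel of the diminutive form *suho* is /o/, which is a non-high vowel, so the plural suffix is -ojo, giving *suhoojo*.

suhoojo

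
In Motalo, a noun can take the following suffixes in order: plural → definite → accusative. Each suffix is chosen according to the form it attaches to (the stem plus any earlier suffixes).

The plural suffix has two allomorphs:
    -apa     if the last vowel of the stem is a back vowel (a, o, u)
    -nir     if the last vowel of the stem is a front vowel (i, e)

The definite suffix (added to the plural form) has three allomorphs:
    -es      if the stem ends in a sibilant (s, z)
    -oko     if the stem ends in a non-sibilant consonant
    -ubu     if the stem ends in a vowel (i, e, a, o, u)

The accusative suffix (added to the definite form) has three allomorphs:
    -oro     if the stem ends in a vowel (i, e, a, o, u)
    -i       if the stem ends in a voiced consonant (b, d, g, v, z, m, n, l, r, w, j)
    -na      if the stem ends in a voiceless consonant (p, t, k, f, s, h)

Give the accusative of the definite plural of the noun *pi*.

pinirokooro

*pi* — last vowel /i/ (a front vowel) → -nir → *pinir*.
The final sound of the plural form *pinir* is /r/, which is a non-sibilant consonant, so the definite suffix is -oko, giving *piniroko*.
Since the final sound of the definite form *piniroko* is /o/ (a vowel), it takes -oro, giving *pinirokooro*.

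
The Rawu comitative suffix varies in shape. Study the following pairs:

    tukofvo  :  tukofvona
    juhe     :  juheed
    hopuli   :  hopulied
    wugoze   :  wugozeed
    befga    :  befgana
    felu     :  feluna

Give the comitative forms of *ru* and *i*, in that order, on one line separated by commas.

The suffix is conditioned by the last vowel: -ed when the last vowel of the stem is a front vowel (*juhe*, *hopuli*, *wugoze*); -na when the last vowel of the stem is a back vowel (*tukofvo*, *befga*, *felu*).
*ru* — last vowel /u/ (a back vowel) → -na → *runa*.
The last vowel of *i* is /i/, which is a front vowel, so the suffix is -ed, giving *ied*.

runa, ied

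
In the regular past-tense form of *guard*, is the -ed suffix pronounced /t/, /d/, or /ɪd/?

/ɪd/

The stem *guard* ends in /t/ or /d/.
The -ed suffix is realized as /ɪd/ after /t, d/; as /t/ after other voiceless consonants; and as /d/ after other voiced sounds.
So -ed on *guard* is pronounced /ɪd/.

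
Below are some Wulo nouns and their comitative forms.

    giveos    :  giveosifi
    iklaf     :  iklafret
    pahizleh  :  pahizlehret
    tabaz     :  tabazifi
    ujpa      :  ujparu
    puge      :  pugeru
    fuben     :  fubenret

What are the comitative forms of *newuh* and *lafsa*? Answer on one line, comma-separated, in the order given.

The pattern is sibilance of the final sound: -ifi when the stem ends in a sibilant (*giveos*, *tabaz*); -ret when the stem ends in a non-sibilant consonant (*iklaf*, *pahizleh*, *fuben*); -ru when the stem ends in a vowel (*ujpa*, *puge*).
*newuh*: final sound = /h/, a non-sibilant consonant → -ret → *newuhret*.
*lafsa* — final sound /a/ (a vowel) → -ru → *lafsaru*.

newuhret, lafsaru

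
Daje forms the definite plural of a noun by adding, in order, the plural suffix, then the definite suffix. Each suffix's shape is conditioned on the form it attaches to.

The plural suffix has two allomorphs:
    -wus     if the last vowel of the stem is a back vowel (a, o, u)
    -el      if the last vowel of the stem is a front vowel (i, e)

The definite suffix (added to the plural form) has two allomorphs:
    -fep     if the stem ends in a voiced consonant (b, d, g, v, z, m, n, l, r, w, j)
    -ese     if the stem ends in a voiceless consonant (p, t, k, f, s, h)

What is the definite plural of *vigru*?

*vigru*: last vowel = /u/, a back vowel → -wus → *vigruwus*.
The plural form *vigruwus*: final consonant = /s/, voiceless → -ese → *vigruwusese*.

vigruwusese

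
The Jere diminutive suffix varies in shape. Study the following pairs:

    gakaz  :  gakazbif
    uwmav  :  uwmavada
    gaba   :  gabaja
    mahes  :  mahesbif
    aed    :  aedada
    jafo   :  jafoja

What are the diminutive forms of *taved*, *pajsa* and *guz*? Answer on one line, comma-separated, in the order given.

The pattern is sibilance of the final sound: -bif when the stem ends in a sibilant (*gakaz*, *mahes*); -ada when the stem ends in a non-sibilant consonant (*uwmav*, *aed*); -ja when the stem ends in a vowel (*gaba*, *jafo*).
The final sound of *taved* is /d/, which is a non-sibilant consonant, so the suffix is -ada, giving *tavedada*.
*pajsa*: final sound = /a/, a vowel → -ja → *pajsaja*.
*guz*: final sound = /z/, a sibilant → -bif → *guzbif*.

tavedada, pajsaja, guzbif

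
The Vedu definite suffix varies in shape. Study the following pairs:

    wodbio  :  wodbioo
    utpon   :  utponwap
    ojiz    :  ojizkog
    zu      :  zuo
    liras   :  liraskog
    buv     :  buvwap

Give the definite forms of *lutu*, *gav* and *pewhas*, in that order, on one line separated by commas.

Looking at the final sound of each stem: -kog when the stem ends in a sibilant (*ojiz*, *liras*); -wap when the stem ends in a non-sibilant consonant (*utpon*, *buv*); -o when the stem ends in a vowel (*wodbio*, *zu*).
*lutu* — final sound /u/ (a vowel) → -o → *lutuo*.
The final sound of *gav* is /v/, which is a non-sibilant consonant, so the suffix is -wap, giving *gavwap*.
The final sound of *pewhas* is /s/, which is a sibilant, so the suffix is -kog, giving *pewhaskog*.

lutuo, gavwap, pewhaskog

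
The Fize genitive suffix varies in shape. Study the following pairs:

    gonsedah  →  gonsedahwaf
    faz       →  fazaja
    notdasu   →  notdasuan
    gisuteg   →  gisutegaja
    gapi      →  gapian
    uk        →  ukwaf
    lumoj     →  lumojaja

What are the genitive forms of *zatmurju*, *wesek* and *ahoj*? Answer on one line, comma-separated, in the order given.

The pattern is voicing of the final sound: -waf when the stem ends in a voiceless consonant (*gonsedah*, *uk*); -aja when the stem ends in a voiced consonant (*faz*, *gisuteg*, *lumoj*); -an when the stem ends in a vowel (*notdasu*, *gapi*).
*zatmurju* — final sound /u/ (a vowel) → -an → *zatmurjuan*.
*wesek* — final sound /k/ (a voiceless consonant) → -waf → *wesekwaf*.
The final sound of *ahoj* is /j/, which is a voiced consonant, so the suffix is -aja, giving *ahojaja*.

zatmurjuan, wesekwaf, ahojaja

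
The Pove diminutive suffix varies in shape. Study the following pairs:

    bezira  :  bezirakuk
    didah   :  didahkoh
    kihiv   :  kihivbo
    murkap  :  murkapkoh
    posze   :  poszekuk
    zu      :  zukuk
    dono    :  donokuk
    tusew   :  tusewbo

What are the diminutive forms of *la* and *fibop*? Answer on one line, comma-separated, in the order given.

Looking at the final sound of each stem: -koh when the stem ends in a voiceless consonant (*didah*, *murkap*); -bo when the stem ends in a voiced consonant (*kihiv*, *tusew*); -kuk when the stem ends in a vowel (*bezira*, *posze*, *zu*, *dono*).
*la*: final sound = /a/, a vowel → -kuk → *lakuk*.
The final sound of *fibop* is /p/, which is a voiceless consonant, so the suffix is -koh, giving *fibopkoh*.

lakuk, fibopkoh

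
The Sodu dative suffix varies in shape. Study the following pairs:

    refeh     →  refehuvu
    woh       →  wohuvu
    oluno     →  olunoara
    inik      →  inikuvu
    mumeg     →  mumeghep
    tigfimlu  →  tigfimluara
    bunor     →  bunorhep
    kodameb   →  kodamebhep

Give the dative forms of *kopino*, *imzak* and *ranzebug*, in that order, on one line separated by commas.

kopinoara, imzakuvu, ranzebughep

Looking at the final sound of each stem: -uvu when the stem ends in a voiceless consonant (*refeh*, *woh*, *inik*); -hep when the stem ends in a voiced consonant (*mumeg*, *bunor*, *kodameb*); -ara when the stem ends in a vowel (*oluno*, *tigfimlu*).
*kopino*: final sound = /o/, a vowel → -ara → *kopinoara*.
*imzak* — final sound /k/ (a voiceless consonant) → -uvu → *imzakuvu*.
The final sound of *ranzebug* is /g/, which is a voiced consonant, so the suffix is -hep, giving *ranzebughep*.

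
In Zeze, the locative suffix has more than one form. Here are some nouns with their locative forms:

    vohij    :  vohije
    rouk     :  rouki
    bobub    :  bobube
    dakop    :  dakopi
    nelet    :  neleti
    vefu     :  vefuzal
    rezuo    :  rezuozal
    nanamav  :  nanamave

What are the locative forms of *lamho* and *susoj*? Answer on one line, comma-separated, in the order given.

lamhozal, susoje

The alternation tracks the final sound of the stem — -i when the stem ends in a voiceless consonant (*rouk*, *dakop*, *nelet*); -e when the stem ends in a voiced consonant (*vohij*, *bobub*, *nanamav*); -zal when the stem ends in a vowel (*vefu*, *rezuo*).
The final sound of *lamho* is /o/, which is a vowel, so the suffix is -zal, giving *lamhozal*.
Since the final sound of *susoj* is /j/ (a voiced consonant), it takes -e, giving *susoje*.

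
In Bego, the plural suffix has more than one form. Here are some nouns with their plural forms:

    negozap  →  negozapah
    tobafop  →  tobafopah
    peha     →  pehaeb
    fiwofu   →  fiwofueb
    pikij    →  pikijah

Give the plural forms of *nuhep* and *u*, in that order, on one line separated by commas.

nuhepah, ueb

Looking at the final sound of each stem: -ah when the stem ends in a consonant (*negozap*, *tobafop*, *pikij*); -eb when the stem ends in a vowel (*peha*, *fiwofu*).
Since the final sound of *nuhep* is /p/ (a consonant), it takes -ah, giving *nuhepah*.
Since the final sound of *u* is /u/ (a vowel), it takes -eb, giving *ueb*.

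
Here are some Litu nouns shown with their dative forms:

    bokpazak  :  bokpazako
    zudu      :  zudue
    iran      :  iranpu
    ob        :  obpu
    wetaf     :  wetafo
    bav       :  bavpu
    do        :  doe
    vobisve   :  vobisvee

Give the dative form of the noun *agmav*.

The alternation tracks the final sound of the stem — -o when the stem ends in a voiceless consonant (*bokpazak*, *wetaf*); -pu when the stem ends in a voiced consonant (*iran*, *ob*, *bav*); -e when the stem ends in a vowel (*zudu*, *do*, *vobisve*).
Since the final sound of *agmav* is /v/ (a voiced consonant), it takes -pu, giving *agmavpu*.

agmavpu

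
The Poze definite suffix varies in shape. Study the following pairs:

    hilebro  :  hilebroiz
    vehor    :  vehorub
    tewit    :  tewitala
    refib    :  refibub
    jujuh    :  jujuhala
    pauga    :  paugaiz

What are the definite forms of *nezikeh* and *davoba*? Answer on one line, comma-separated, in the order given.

nezikehala, davobaiz

The alternation tracks the final sound of the stem — -ala when the stem ends in a voiceless consonant (*tewit*, *jujuh*); -ub when the stem ends in a voiced consonant (*vehor*, *refib*); -iz when the stem ends in a vowel (*hilebro*, *pauga*).
*nezikeh*: final sound = /h/, a voiceless consonant → -ala → *nezikehala*.
*davoba*: final sound = /a/, a vowel → -iz → *davobaiz*.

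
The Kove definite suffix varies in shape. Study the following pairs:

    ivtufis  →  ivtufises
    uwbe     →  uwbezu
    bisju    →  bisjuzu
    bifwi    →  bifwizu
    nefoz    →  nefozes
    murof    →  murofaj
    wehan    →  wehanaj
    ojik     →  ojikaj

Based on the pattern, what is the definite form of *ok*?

okaj

The alternation tracks the final sound of the stem — -es when the stem ends in a sibilant (*ivtufis*, *nefoz*); -aj when the stem ends in a non-sibilant consonant (*murof*, *wehan*, *ojik*); -zu when the stem ends in a vowel (*uwbe*, *bisju*, *bifwi*).
The final sound of *ok* is /k/, which is a non-sibilant consonant, so the suffix is -aj, giving *okaj*.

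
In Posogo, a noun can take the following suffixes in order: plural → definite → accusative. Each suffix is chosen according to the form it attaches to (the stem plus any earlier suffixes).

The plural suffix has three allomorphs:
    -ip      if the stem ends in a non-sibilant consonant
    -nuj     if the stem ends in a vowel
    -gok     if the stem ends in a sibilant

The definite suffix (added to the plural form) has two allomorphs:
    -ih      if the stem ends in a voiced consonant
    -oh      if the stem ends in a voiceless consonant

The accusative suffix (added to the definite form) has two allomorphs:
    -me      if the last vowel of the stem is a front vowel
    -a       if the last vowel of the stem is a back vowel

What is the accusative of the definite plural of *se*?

The final sound of *se* is /e/, which is a vowel, so the plural suffix is -nuj, giving *senuj*.
The plural form *senuj*: final consonant = /j/, voiced → -ih → *senujih*.
The definite form *senujih* — last vowel /i/ (a front vowel) → -me → *senujihme*.

senujihme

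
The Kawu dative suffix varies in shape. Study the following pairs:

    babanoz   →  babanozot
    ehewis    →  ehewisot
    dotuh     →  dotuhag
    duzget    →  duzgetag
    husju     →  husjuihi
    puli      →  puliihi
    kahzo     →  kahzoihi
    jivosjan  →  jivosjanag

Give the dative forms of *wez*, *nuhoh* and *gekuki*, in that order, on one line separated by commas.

wezot, nuhohag, gekukiihi

The alternation tracks the final sound of the stem — -ot when the stem ends in a sibilant (*babanoz*, *ehewis*); -ag when the stem ends in a non-sibilant consonant (*dotuh*, *duzget*, *jivosjan*); -ihi when the stem ends in a vowel (*husju*, *puli*, *kahzo*).
*wez*: final sound = /z/, a sibilant → -ot → *wezot*.
Since the final sound of *nuhoh* is /h/ (a non-sibilant consonant), it takes -ag, giving *nuhohag*.
Since the final sound of *gekuki* is /i/ (a vowel), it takes -ihi, giving *gekukiihi*.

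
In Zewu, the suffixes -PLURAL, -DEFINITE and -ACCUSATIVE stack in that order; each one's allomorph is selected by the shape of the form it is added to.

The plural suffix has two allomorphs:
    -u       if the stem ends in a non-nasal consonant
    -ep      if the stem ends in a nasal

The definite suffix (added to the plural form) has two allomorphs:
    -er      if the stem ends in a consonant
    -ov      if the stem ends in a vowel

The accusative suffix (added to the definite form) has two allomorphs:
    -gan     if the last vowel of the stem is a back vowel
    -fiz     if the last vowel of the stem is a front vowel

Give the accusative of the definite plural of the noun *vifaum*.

vifaumeperfiz

The final consonant of *vifaum* is /m/, which is a nasal, so the plural suffix is -ep, giving *vifaumep*.
The plural form *vifaumep* — final sound /p/ (a consonant) → -er → *vifaumeper*.
The last vowel of the definite form *vifaumeper* is /e/, which is a front vowel, so the accusative suffix is -fiz, giving *vifaumeperfiz*.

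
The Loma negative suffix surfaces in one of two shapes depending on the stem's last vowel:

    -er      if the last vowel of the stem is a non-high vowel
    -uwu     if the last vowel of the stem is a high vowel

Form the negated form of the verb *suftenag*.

*suftenag*: last vowel = /a/, a non-high vowel → -er → *suftenager*.

suftenager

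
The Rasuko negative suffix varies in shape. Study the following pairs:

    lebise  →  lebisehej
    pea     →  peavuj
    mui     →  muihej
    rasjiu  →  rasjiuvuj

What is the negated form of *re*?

The alternation tracks the last vowel of the stem — -hej when the last vowel of the stem is a front vowel (*lebise*, *mui*); -vuj when the last vowel of the stem is a back vowel (*pea*, *rasjiu*).
Since the last vowel of *re* is /e/ (a front vowel), it takes -hej, giving *rehej*.

rehej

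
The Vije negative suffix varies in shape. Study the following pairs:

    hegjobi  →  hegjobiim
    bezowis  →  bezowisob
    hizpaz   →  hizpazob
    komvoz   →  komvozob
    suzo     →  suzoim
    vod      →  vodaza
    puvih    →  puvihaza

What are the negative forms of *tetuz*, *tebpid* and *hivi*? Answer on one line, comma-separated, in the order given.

Looking at the final sound of each stem: -ob when the stem ends in a sibilant (*bezowis*, *hizpaz*, *komvoz*); -aza when the stem ends in a non-sibilant consonant (*vod*, *puvih*); -im when the stem ends in a vowel (*hegjobi*, *suzo*).
Since the final sound of *tetuz* is /z/ (a sibilant), it takes -ob, giving *tetuzob*.
The final sound of *tebpid* is /d/, which is a non-sibilant consonant, so the suffix is -aza, giving *tebpidaza*.
*hivi* — final sound /i/ (a vowel) → -im → *hiviim*.

tetuzob, tebpidaza, hiviim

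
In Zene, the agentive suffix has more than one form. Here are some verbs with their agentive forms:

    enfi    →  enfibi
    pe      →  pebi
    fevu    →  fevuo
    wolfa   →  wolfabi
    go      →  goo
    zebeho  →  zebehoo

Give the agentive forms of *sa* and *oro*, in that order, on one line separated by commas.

Looking at the last vowel of each stem: -o when the last vowel of the stem is a rounded vowel (*fevu*, *go*, *zebeho*); -bi when the last vowel of the stem is an unrounded vowel (*enfi*, *pe*, *wolfa*).
The last vowel of *sa* is /a/, which is an unrounded vowel, so the suffix is -bi, giving *sabi*.
Since the last vowel of *oro* is /o/ (a rounded vowel), it takes -o, giving *oroo*.

sabi, oroo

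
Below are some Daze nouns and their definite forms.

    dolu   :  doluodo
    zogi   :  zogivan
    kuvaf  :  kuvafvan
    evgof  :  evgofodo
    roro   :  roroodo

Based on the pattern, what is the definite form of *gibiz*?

gibizvan

The suffix is conditioned by the last vowel: -odo when the last vowel of the stem is a rounded vowel (*dolu*, *evgof*, *roro*); -van when the last vowel of the stem is an unrounded vowel (*zogi*, *kuvaf*).
*gibiz*: last vowel = /i/, an unrounded vowel → -van → *gibizvan*.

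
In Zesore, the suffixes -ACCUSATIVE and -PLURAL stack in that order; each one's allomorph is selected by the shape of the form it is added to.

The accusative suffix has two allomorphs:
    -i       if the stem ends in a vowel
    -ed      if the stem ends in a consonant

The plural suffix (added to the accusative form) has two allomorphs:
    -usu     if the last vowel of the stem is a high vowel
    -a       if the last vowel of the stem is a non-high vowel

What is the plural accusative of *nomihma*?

nomihmaiusu

*nomihma* — final sound /a/ (a vowel) → -i → *nomihmai*.
Since the last vowel of the accusative form *nomihmai* is /i/ (a high vowel), it takes -usu, giving *nomihmaiusu*.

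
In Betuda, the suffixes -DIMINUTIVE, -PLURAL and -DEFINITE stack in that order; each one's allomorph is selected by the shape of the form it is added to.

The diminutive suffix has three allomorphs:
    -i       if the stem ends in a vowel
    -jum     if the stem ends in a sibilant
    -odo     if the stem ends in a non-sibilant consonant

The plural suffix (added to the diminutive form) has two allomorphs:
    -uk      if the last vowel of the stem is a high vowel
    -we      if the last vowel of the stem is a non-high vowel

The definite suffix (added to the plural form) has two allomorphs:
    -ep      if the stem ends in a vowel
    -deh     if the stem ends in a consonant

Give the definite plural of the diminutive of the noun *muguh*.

Since the final sound of *muguh* is /h/ (a non-sibilant consonant), it takes -odo, giving *muguhodo*.
The diminutive form *muguhodo* — last vowel /o/ (a non-high vowel) → -we → *muguhodowe*.
The plural form *muguhodowe*: final sound = /e/, a vowel → -ep → *muguhodoweep*.

muguhodoweep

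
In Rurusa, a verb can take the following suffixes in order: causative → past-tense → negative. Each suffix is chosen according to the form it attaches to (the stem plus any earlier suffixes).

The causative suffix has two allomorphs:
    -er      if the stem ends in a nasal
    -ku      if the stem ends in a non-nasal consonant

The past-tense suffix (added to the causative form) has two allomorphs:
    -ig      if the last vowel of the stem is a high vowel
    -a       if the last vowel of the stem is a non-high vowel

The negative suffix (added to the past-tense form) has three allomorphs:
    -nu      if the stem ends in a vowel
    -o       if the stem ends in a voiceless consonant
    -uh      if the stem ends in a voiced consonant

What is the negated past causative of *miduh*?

*miduh* — final consonant /h/ (non-nasal) → -ku → *miduhku*.
The causative form *miduhku*: last vowel = /u/, a high vowel → -ig → *miduhkuig*.
The final sound of the past-tense form *miduhkuig* is /g/, which is a voiced consonant, so the negative suffix is -uh, giving *miduhkuiguh*.

miduhkuiguh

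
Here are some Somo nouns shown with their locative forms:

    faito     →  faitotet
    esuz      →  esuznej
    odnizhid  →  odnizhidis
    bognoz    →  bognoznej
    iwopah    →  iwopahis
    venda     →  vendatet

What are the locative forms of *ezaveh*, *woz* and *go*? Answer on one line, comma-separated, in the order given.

ezavehis, woznej, gotet

The suffix is conditioned by the final sound: -nej when the stem ends in a sibilant (*esuz*, *bognoz*); -is when the stem ends in a non-sibilant consonant (*odnizhid*, *iwopah*); -tet when the stem ends in a vowel (*faito*, *venda*).
*ezaveh* — final sound /h/ (a non-sibilant consonant) → -is → *ezavehis*.
The final sound of *woz* is /z/, which is a sibilant, so the suffix is -nej, giving *woznej*.
*go* — final sound /o/ (a vowel) → -tet → *gotet*.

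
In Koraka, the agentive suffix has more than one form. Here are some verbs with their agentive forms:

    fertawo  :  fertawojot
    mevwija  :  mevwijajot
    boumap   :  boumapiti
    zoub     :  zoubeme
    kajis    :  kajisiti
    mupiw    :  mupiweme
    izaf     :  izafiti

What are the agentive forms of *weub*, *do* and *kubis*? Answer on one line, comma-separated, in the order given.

Looking at the final sound of each stem: -iti when the stem ends in a voiceless consonant (*boumap*, *kajis*, *izaf*); -eme when the stem ends in a voiced consonant (*zoub*, *mupiw*); -jot when the stem ends in a vowel (*fertawo*, *mevwija*).
The final sound of *weub* is /b/, which is a voiced consonant, so the suffix is -eme, giving *weubeme*.
*do* — final sound /o/ (a vowel) → -jot → *dojot*.
*kubis* — final sound /s/ (a voiceless consonant) → -iti → *kubisiti*.

weubeme, dojot, kubisiti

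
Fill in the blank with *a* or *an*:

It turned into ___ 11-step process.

an

The indefinite article is chosen by the initial *sound* of the following word, not its spelling.
The number *11* is spoken "eleven", beginning with /ɪˈlɛvən/ — a vowel sound.
So the article is *an*: It turned into an 11-step process.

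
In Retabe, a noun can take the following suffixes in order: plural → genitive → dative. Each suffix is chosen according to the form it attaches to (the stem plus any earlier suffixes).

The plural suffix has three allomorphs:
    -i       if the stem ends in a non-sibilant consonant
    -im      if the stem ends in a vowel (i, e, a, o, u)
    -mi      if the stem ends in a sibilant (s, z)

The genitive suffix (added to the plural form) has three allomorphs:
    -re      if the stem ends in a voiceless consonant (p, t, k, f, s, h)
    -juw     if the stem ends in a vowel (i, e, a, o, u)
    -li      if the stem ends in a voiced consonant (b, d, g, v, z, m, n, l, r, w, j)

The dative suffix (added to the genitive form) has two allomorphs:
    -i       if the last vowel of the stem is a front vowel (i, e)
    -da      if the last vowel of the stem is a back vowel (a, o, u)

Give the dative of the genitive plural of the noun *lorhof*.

lorhofijuwda

The final sound of *lorhof* is /f/, which is a non-sibilant consonant, so the plural suffix is -i, giving *lorhofi*.
Since the final sound of the plural form *lorhofi* is /i/ (a vowel), it takes -juw, giving *lorhofijuw*.
The genitive form *lorhofijuw*: last vowel = /u/, a back vowel → -da → *lorhofijuwda*.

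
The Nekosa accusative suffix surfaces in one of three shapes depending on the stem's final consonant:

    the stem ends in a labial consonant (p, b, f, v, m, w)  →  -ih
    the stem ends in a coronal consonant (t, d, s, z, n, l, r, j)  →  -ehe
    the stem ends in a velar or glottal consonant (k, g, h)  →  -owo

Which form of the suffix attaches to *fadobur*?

Since the final consonant of *fadobur* is /r/ (coronal), it takes -ehe.

-ehe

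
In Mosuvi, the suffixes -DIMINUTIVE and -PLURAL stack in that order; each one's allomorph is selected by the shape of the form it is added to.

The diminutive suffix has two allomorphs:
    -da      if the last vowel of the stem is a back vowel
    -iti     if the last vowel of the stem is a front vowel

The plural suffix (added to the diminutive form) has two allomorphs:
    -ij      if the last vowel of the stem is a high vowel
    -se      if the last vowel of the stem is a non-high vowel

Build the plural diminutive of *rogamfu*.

*rogamfu*: last vowel = /u/, a back vowel → -da → *rogamfuda*.
The diminutive form *rogamfuda*: last vowel = /a/, a non-high vowel → -se → *rogamfudase*.

rogamfudase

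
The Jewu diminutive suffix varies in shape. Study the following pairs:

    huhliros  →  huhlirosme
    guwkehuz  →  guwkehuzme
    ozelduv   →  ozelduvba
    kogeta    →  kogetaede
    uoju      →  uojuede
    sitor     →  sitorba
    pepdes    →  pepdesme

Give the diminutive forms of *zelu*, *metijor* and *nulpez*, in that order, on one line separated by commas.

The alternation tracks the final sound of the stem — -me when the stem ends in a sibilant (*huhliros*, *guwkehuz*, *pepdes*); -ba when the stem ends in a non-sibilant consonant (*ozelduv*, *sitor*); -ede when the stem ends in a vowel (*kogeta*, *uoju*).
*zelu* — final sound /u/ (a vowel) → -ede → *zeluede*.
The final sound of *metijor* is /r/, which is a non-sibilant consonant, so the suffix is -ba, giving *metijorba*.
*nulpez*: final sound = /z/, a sibilant → -me → *nulpezme*.

zeluede, metijorba, nulpezme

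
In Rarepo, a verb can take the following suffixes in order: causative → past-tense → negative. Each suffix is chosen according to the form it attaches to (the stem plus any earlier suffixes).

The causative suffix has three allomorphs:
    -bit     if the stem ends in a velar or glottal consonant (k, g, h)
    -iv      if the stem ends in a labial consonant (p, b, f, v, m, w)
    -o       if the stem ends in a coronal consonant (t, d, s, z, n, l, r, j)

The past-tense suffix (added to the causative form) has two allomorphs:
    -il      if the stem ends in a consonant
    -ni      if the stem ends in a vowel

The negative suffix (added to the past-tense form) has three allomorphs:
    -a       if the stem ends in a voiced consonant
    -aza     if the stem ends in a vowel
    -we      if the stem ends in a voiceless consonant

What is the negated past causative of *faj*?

*faj* — final consonant /j/ (coronal) → -o → *fajo*.
The causative form *fajo*: final sound = /o/, a vowel → -ni → *fajoni*.
Since the final sound of the past-tense form *fajoni* is /i/ (a vowel), it takes -aza, giving *fajoniaza*.

fajoniaza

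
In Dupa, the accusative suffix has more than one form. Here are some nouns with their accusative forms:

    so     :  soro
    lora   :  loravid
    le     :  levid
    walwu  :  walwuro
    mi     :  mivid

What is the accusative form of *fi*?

Looking at the last vowel of each stem: -ro when the last vowel of the stem is a rounded vowel (*so*, *walwu*); -vid when the last vowel of the stem is an unrounded vowel (*lora*, *le*, *mi*).
Since the last vowel of *fi* is /i/ (an unrounded vowel), it takes -vid, giving *fivid*.

fivid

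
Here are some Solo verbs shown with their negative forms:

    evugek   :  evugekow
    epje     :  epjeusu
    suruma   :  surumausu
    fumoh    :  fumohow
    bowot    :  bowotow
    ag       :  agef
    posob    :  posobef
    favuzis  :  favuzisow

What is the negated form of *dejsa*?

Looking at the final sound of each stem: -ow when the stem ends in a voiceless consonant (*evugek*, *fumoh*, *bowot*, *favuzis*); -ef when the stem ends in a voiced consonant (*ag*, *posob*); -usu when the stem ends in a vowel (*epje*, *suruma*).
*dejsa*: final sound = /a/, a vowel → -usu → *dejsausu*.

dejsausu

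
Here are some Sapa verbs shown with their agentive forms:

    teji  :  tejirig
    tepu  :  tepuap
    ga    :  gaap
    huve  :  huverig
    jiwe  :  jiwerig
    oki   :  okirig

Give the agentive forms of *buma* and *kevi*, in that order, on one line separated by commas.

The alternation tracks the last vowel of the stem — -rig when the last vowel of the stem is a front vowel (*teji*, *huve*, *jiwe*, *oki*); -ap when the last vowel of the stem is a back vowel (*tepu*, *ga*).
The last vowel of *buma* is /a/, which is a back vowel, so the suffix is -ap, giving *bumaap*.
*kevi*: last vowel = /i/, a front vowel → -rig → *kevirig*.

bumaap, kevirig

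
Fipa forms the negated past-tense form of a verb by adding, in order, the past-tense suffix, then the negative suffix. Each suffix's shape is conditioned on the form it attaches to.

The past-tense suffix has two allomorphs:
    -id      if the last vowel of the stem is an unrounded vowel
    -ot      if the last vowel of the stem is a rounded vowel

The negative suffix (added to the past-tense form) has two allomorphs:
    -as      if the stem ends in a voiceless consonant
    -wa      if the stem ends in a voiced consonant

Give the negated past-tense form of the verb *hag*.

*hag* — last vowel /a/ (an unrounded vowel) → -id → *hagid*.
Since the final consonant of the past-tense form *hagid* is /d/ (voiced), it takes -wa, giving *hagidwa*.

hagidwa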